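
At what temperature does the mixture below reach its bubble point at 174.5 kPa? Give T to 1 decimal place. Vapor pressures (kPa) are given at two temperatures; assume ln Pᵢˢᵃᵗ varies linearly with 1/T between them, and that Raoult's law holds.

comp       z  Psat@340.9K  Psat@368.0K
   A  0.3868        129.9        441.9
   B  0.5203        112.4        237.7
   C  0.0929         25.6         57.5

Bubble-point temperature: ΣzᵢPᵢˢᵃᵗ(T) = P. Interpolate ln Pᵢˢᵃᵗ = aᵢ + bᵢ/T.
  T = 340.9 K: ΣzᵢPᵢˢᵃᵗ = 111.11 kPa
  T = 368.0 K: ΣzᵢPᵢˢᵃᵗ = 299.94 kPa
  T = 354.4 K: ΣzᵢPᵢˢᵃᵗ = 184.42 kPa
  T = 347.6 K: ΣzᵢPᵢˢᵃᵗ = 143.31 kPa
  T = 351.0 K: ΣzᵢPᵢˢᵃᵗ = 162.70 kPa
  T = 352.7 K: ΣzᵢPᵢˢᵃᵗ = 173.25 kPa
Interpolating between 352.7 K and 354.4 K gives T ≈ 352.9 K.

T = 352.9 K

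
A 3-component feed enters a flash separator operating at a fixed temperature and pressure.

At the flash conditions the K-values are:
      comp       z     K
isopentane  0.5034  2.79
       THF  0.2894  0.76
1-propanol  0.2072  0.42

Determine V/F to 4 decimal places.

V/F = 0.9089

Rachford–Rice: g(V/F) = Σ zᵢ(Kᵢ−1)/(1+V/F(Kᵢ−1)) = 0.
Check two-phase: ΣzᵢKᵢ = 1.7115 > 1 and Σzᵢ/Kᵢ = 1.0546 > 1, so g(0) = 0.7115 > 0 and g(1) = -0.0546 < 0.
Newton–Raphson from V/F = 0.5:
  V/F = 0.5000: g = 0.22732, g' = -0.6090 → V/F = 0.8733
  V/F = 0.8733: g = 0.02015, g' = -0.5584 → V/F = 0.9094
  V/F = 0.9094: g = -0.00025, g' = -0.5730 → V/F = 0.9089
Converged at V/F = 0.9089.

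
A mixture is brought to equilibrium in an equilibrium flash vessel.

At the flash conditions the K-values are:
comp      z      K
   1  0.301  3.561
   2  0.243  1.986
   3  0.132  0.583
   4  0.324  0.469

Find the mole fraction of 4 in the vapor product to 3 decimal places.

Rachford–Rice: g(ψ) = Σ zᵢ(Kᵢ−1)/(1+ψ(Kᵢ−1)) = 0.
Check two-phase: ΣzᵢKᵢ = 1.783 > 1 and Σzᵢ/Kᵢ = 1.124 > 1, so g(0) = 0.783 > 0 and g(1) = -0.124 < 0.
Iterate (Newton) starting at ψ = 0.5:
  ψ = 0.500: g = 0.1947, g' = -0.692 → ψ = 0.782
  ψ = 0.782: g = 0.0164, g' = -0.612 → ψ = 0.808
Converged at ψ = 0.808.
Compositions from xᵢ = zᵢ/(1+ψ(Kᵢ−1)), yᵢ = Kᵢxᵢ:
  1: x = 0.098, y = 0.349
  2: x = 0.135, y = 0.269
  3: x = 0.199, y = 0.116
  4: x = 0.568, y = 0.266

y_4 = 0.266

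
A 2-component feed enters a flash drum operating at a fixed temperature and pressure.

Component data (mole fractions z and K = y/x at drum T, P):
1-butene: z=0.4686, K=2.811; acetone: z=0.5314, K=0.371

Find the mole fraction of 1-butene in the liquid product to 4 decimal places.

x_1-butene = 0.2578

Material balance + equilibrium reduce to Σ zᵢ(Kᵢ−1)/(1+ψ(Kᵢ−1)) = 0.
Check two-phase: ΣzᵢKᵢ = 1.5144 > 1 and Σzᵢ/Kᵢ = 1.5990 > 1, so g(0) = 0.5144 > 0 and g(1) = -0.5990 < 0.
Binary case is linear: z₁(K₁−1)(1+ψ(K₂−1)) + z₂(K₂−1)(1+ψ(K₁−1)) = 0
⇒ ψ = [z₁(K₁−1)+z₂(K₂−1)] / [−(K₁−1)(K₂−1)] = 0.51438/1.13912 = 0.4516
Compositions from xᵢ = zᵢ/(1+ψ(Kᵢ−1)), yᵢ = Kᵢxᵢ:
  1-butene: x = 0.2578, y = 0.7246
  acetone: x = 0.7422, y = 0.2754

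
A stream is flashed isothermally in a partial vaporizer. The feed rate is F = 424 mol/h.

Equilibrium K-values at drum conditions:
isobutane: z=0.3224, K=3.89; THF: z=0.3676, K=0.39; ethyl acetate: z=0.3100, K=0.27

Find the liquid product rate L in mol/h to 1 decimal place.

L = 318.2 mol/h

Rachford–Rice: g(V/F) = Σ zᵢ(Kᵢ−1)/(1+V/F(Kᵢ−1)) = 0.
Feasibility: ΣzᵢKᵢ = 1.4812, Σzᵢ/Kᵢ = 2.1736 — both > 1, two phases present.
Newton iteration, V/F⁰ = 0.68:
  V/F = 0.6800: g = -0.51832, g' = -1.3571 → V/F = 0.2981
  V/F = 0.2981: g = -0.06273, g' = -1.2514 → V/F = 0.2479
  V/F = 0.2479: g = 0.00232, g' = -1.3501 → V/F = 0.2496
Converged at V/F = 0.2496.
Then V = V/F·F = 0.2496·424 = 105.8 mol/h and L = F − V = 318.2 mol/h.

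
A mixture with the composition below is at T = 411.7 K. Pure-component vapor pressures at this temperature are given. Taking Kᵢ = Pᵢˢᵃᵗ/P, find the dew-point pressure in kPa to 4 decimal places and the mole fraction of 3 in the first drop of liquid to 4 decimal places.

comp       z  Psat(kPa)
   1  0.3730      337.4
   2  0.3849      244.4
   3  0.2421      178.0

Pdew = 247.4940 kPa, x_3 = 0.3366

At the dew point ψ → 1, so Σzᵢ/Kᵢ = 1 with Kᵢ = Pᵢˢᵃᵗ/P ⇒ 1/P = Σzᵢ/Pᵢˢᵃᵗ.
1/P = 0.3730/337.4 + 0.3849/244.4 + 0.2421/178.0 = 0.0040405 ⇒ P = 247.4940 kPa
xᵢ = zᵢP/Pᵢˢᵃᵗ ⇒ x_3 = 0.2421·247.4940/178.0 = 0.3366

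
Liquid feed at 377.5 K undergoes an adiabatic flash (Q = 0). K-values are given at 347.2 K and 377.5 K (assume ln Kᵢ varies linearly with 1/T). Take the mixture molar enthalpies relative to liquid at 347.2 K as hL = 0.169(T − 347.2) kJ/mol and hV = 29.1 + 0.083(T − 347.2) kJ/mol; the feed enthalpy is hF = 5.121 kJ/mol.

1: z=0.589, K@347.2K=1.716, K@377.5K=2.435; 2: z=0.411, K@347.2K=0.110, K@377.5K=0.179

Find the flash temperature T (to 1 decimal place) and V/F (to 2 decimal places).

Adiabatic flash: solve Rachford–Rice at each trial T, then check hF = ψ·hV(T) + (1−ψ)·hL(T).
  T = 347.2 K: K = (1.716, 0.110), RR gives ψ = 0.088, H_out = 2.554 kJ/mol
  T = 377.5 K: K = (2.435, 0.179), RR gives ψ = 0.431, H_out = 16.540 kJ/mol
  T = 362.4 K: K = (2.060, 0.142), RR gives ψ = 0.299, H_out = 10.872 kJ/mol
  T = 354.8 K: K = (1.884, 0.125), RR gives ψ = 0.208, H_out = 7.213 kJ/mol
  T = 351.0 K: K = (1.799, 0.117), RR gives ψ = 0.153, H_out = 5.044 kJ/mol
  T = 352.9 K: K = (1.841, 0.121), RR gives ψ = 0.182, H_out = 6.163 kJ/mol
Linear interpolation between T = 351.0 (H_out = 5.044) and T = 352.9 (H_out = 6.163) on hF = 5.121 gives T ≈ 351.1 K, at which ψ = 0.15.

T = 351.1 K, V/F = 0.15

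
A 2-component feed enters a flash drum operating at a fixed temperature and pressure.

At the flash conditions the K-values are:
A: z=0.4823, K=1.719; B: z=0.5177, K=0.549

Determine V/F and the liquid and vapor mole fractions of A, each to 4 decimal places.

V/F = 0.3494, x_A = 0.3855, y_A = 0.6626

Binary case is linear: z₁(K₁−1)(1+V/F(K₂−1)) + z₂(K₂−1)(1+V/F(K₁−1)) = 0
⇒ V/F = [z₁(K₁−1)+z₂(K₂−1)] / [−(K₁−1)(K₂−1)] = 0.11329/0.32427 = 0.3494
Compositions from xᵢ = zᵢ/(1+V/F(Kᵢ−1)), yᵢ = Kᵢxᵢ:
  A: x = 0.3855, y = 0.6626
  B: x = 0.6145, y = 0.3374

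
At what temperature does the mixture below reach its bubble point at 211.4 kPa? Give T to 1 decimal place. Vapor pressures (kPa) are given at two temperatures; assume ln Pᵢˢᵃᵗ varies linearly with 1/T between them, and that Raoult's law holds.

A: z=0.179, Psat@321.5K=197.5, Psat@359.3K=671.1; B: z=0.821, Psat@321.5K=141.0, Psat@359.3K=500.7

Bubble-point temperature: ΣzᵢPᵢˢᵃᵗ(T) = P. Interpolate ln Pᵢˢᵃᵗ = aᵢ + bᵢ/T.
  T = 321.5 K: ΣzᵢPᵢˢᵃᵗ = 151.11 kPa
  T = 359.3 K: ΣzᵢPᵢˢᵃᵗ = 531.20 kPa
  T = 340.4 K: ΣzᵢPᵢˢᵃᵗ = 293.37 kPa
  T = 330.9 K: ΣzᵢPᵢˢᵃᵗ = 212.18 kPa
  T = 326.2 K: ΣzᵢPᵢˢᵃᵗ = 179.50 kPa
  T = 328.5 K: ΣzᵢPᵢˢᵃᵗ = 194.93 kPa
Interpolating between 328.5 K and 330.9 K gives T ≈ 330.8 K.

T = 330.8 K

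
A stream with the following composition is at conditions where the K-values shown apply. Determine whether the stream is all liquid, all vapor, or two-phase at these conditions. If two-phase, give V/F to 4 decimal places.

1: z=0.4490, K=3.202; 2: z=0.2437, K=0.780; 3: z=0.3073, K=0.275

two-phase, V/F = 0.5672

ΣzᵢKᵢ = 1.7123; Σzᵢ/Kᵢ = 1.5701.
Both exceed 1, so a two-phase solution exists.
Newton iteration, ψ⁰ = 0.32:
  ψ = 0.3200: g = 0.23224, g' = -1.0367 → ψ = 0.5440
  ψ = 0.5440: g = 0.02104, g' = -0.9063 → ψ = 0.5672
Converged at ψ = 0.5672.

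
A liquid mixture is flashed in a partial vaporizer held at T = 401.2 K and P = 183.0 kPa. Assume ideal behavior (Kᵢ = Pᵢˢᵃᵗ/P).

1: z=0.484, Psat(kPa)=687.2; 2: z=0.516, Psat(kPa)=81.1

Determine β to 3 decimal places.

Raoult's law: Kᵢ = Pᵢˢᵃᵗ/P = Pᵢˢᵃᵗ/183.0.
  K_1 = 687.2/183.0 = 3.75519, K_2 = 81.1/183.0 = 0.44317
Newton iteration, β⁰ = 0.54:
  β = 0.540: g = 0.1252, g' = -0.921 → β = 0.676
  β = 0.676: g = 0.0052, g' = -0.860 → β = 0.682
Converged at β = 0.682.

β = 0.682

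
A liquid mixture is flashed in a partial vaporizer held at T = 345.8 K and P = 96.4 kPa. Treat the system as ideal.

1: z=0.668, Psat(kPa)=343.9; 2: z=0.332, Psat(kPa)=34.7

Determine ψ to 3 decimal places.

ψ = 0.914

Raoult's law: Kᵢ = Pᵢˢᵃᵗ/P = Pᵢˢᵃᵗ/96.4.
  K_1 = 343.9/96.4 = 3.56743, K_2 = 34.7/96.4 = 0.35996
Material balance + equilibrium reduce to Σ zᵢ(Kᵢ−1)/(1+ψ(Kᵢ−1)) = 0.
Check two-phase: ΣzᵢKᵢ = 2.503 > 1 and Σzᵢ/Kᵢ = 1.110 > 1, so g(0) = 1.503 > 0 and g(1) = -0.110 < 0.
Binary case is linear: z₁(K₁−1)(1+ψ(K₂−1)) + z₂(K₂−1)(1+ψ(K₁−1)) = 0
⇒ ψ = [z₁(K₁−1)+z₂(K₂−1)] / [−(K₁−1)(K₂−1)] = 1.5025/1.6433 = 0.914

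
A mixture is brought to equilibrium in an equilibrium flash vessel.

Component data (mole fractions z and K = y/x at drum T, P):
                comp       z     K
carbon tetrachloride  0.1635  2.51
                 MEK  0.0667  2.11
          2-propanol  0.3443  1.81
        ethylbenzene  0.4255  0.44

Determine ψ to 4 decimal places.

ψ = 0.6052

Material balance + equilibrium reduce to Σ zᵢ(Kᵢ−1)/(1+ψ(Kᵢ−1)) = 0.
g(0) = ΣzᵢKᵢ − 1 = 0.3615 and g(1) = 1 − Σzᵢ/Kᵢ = -0.2540, so a root lies in (0, 1).
Newton–Raphson from ψ = 0.34:
  ψ = 0.3400: g = 0.14123, g' = -0.5485 → ψ = 0.5975
  ψ = 0.5975: g = 0.00415, g' = -0.5367 → ψ = 0.6052
Converged at ψ = 0.6052.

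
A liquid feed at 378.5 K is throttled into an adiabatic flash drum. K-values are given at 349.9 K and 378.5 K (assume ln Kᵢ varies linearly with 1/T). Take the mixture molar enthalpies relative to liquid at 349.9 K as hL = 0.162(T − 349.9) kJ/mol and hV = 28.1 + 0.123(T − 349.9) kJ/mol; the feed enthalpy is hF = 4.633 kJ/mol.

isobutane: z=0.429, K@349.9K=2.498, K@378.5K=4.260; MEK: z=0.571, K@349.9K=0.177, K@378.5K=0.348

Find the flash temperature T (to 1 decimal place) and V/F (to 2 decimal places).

Adiabatic flash: solve Rachford–Rice at each trial T, then check hF = ψ·hV(T) + (1−ψ)·hL(T).
  T = 349.9 K: K = (2.498, 0.177), RR gives ψ = 0.140, H_out = 3.936 kJ/mol
  T = 378.5 K: K = (4.260, 0.348), RR gives ψ = 0.483, H_out = 17.662 kJ/mol
  T = 364.2 K: K = (3.296, 0.252), RR gives ψ = 0.325, H_out = 11.254 kJ/mol
  T = 357.0 K: K = (2.875, 0.211), RR gives ψ = 0.239, H_out = 7.813 kJ/mol
  T = 353.4 K: K = (2.679, 0.193), RR gives ψ = 0.192, H_out = 5.930 kJ/mol
  T = 351.6 K: K = (2.585, 0.185), RR gives ψ = 0.166, H_out = 4.928 kJ/mol
Linear interpolation between T = 349.9 (H_out = 3.936) and T = 351.6 (H_out = 4.928) on hF = 4.633 gives T ≈ 351.1 K, at which ψ = 0.16.

T = 351.1 K, V/F = 0.16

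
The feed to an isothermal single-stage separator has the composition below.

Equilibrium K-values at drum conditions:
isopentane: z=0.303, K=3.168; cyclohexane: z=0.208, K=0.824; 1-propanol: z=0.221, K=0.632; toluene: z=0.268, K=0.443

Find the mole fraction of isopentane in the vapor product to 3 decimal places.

y_isopentane = 0.490

Material balance + equilibrium reduce to Σ zᵢ(Kᵢ−1)/(1+ψ(Kᵢ−1)) = 0.
g(0) = ΣzᵢKᵢ − 1 = 0.390 and g(1) = 1 − Σzᵢ/Kᵢ = -0.303, so a root lies in (0, 1).
Newton–Raphson from ψ = 0.5:
  ψ = 0.500: g = -0.0315, g' = -0.540 → ψ = 0.442
  ψ = 0.442: g = 0.0008, g' = -0.568 → ψ = 0.443
Converged at ψ = 0.443.
Compositions from xᵢ = zᵢ/(1+ψ(Kᵢ−1)), yᵢ = Kᵢxᵢ:
  isopentane: x = 0.155, y = 0.490
  cyclohexane: x = 0.226, y = 0.186
  1-propanol: x = 0.264, y = 0.167
  toluene: x = 0.356, y = 0.158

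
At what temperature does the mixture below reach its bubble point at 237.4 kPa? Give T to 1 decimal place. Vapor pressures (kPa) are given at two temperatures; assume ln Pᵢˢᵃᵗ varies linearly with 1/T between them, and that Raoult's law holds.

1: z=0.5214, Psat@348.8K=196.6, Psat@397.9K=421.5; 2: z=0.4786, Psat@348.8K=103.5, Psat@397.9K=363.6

Bubble-point temperature: ΣzᵢPᵢˢᵃᵗ(T) = P. Interpolate ln Pᵢˢᵃᵗ = aᵢ + bᵢ/T.
  T = 348.8 K: ΣzᵢPᵢˢᵃᵗ = 152.04 kPa
  T = 397.9 K: ΣzᵢPᵢˢᵃᵗ = 393.79 kPa
  T = 373.4 K: ΣzᵢPᵢˢᵃᵗ = 250.91 kPa
  T = 361.1 K: ΣzᵢPᵢˢᵃᵗ = 196.60 kPa
  T = 367.2 K: ΣzᵢPᵢˢᵃᵗ = 222.23 kPa
  T = 370.3 K: ΣzᵢPᵢˢᵃᵗ = 236.22 kPa
  T = 371.9 K: ΣzᵢPᵢˢᵃᵗ = 243.72 kPa
Interpolating between 370.3 K and 371.9 K gives T ≈ 370.6 K.

T = 370.6 K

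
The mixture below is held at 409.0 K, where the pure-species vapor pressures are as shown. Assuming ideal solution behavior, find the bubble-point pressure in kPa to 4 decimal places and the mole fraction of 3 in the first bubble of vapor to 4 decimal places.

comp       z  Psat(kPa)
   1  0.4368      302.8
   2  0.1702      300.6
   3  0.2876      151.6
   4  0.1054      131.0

Pbub = 240.8327 kPa, y_3 = 0.1810

At the bubble point ψ → 0, so ΣzᵢKᵢ = 1 with Kᵢ = Pᵢˢᵃᵗ/P ⇒ P = ΣzᵢPᵢˢᵃᵗ.
P = 0.4368·302.8 + 0.1702·300.6 + 0.2876·151.6 + 0.1054·131.0 = 240.8327 kPa
yᵢ = zᵢPᵢˢᵃᵗ/P ⇒ y_3 = 0.2876·151.6/240.8327 = 0.1810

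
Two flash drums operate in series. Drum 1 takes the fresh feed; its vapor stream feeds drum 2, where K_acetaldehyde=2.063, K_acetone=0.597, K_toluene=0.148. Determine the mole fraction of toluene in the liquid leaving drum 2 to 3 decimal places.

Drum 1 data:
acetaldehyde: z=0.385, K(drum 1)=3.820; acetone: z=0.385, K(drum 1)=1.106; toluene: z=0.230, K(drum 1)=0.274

Drum 1:
Iterate (Newton) starting at ψ₁ = 0.5:
  ψ₁ = 0.500: g = 0.2271, g' = -0.830 → ψ₁ = 0.774
  ψ₁ = 0.774: g = -0.0020, g' = -0.937 → ψ₁ = 0.772
Converged at ψ₁ = 0.772.
Drum-1 compositions:
  acetaldehyde: x = 0.121, y = 0.463
  acetone: x = 0.356, y = 0.394
  toluene: x = 0.523, y = 0.143
Drum-2 feed = drum-1 vapor: z₂ = (0.4631, 0.3936, 0.1433).
Drum 2:
Let ψ₂ = V/F and solve Σ zᵢ(Kᵢ−1)/(1+ψ₂(Kᵢ−1)) = 0.
Feasibility: ΣzᵢKᵢ = 1.212, Σzᵢ/Kᵢ = 1.852 — both > 1, two phases present.
Iterate (Newton) starting at ψ₂ = 0.5:
  ψ₂ = 0.500: g = -0.0899, g' = -0.639 → ψ₂ = 0.359
  ψ₂ = 0.359: g = -0.0052, g' = -0.577 → ψ₂ = 0.350
Converged at ψ₂ = 0.350.
  acetaldehyde: x = 0.337, y = 0.696
  acetone: x = 0.458, y = 0.274
  toluene: x = 0.204, y = 0.030

x_toluene (drum 2) = 0.204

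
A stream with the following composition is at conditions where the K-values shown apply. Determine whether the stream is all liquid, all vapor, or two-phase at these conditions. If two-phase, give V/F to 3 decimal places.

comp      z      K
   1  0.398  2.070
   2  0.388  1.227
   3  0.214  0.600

all vapor

ΣzᵢKᵢ = 1.428; Σzᵢ/Kᵢ = 0.865.
Since Σzᵢ/Kᵢ < 1 the mixture is above its dew point — single vapor phase.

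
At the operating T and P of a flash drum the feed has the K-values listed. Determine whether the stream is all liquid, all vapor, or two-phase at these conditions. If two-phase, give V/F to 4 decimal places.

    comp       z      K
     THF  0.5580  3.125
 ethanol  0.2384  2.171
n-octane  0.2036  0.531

ΣzᵢKᵢ = 2.3694; Σzᵢ/Kᵢ = 0.6718.
Since Σzᵢ/Kᵢ < 1 the mixture is above its dew point — single vapor phase.

all vapor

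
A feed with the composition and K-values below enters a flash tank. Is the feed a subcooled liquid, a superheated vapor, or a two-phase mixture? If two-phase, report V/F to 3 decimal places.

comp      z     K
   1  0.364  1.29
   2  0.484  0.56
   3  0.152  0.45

ΣzᵢKᵢ = 0.809; Σzᵢ/Kᵢ = 1.484.
Since ΣzᵢKᵢ < 1 the mixture is below its bubble point — single liquid phase.

subcooled liquid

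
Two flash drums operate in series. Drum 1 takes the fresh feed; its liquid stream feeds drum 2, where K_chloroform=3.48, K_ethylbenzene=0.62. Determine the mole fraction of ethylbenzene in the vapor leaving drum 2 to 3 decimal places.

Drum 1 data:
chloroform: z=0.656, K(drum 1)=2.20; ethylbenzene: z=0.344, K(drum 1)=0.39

y_ethylbenzene (drum 2) = 0.538

Drum 1:
Let ψ₁ = V/F and solve Σ zᵢ(Kᵢ−1)/(1+ψ₁(Kᵢ−1)) = 0.
Check two-phase: ΣzᵢKᵢ = 1.577 > 1 and Σzᵢ/Kᵢ = 1.180 > 1, so g(0) = 0.577 > 0 and g(1) = -0.180 < 0.
Binary case is linear: z₁(K₁−1)(1+ψ₁(K₂−1)) + z₂(K₂−1)(1+ψ₁(K₁−1)) = 0
⇒ ψ₁ = [z₁(K₁−1)+z₂(K₂−1)] / [−(K₁−1)(K₂−1)] = 0.5774/0.7320 = 0.789
Drum-1 compositions:
  chloroform: x = 0.337, y = 0.741
  ethylbenzene: x = 0.663, y = 0.259
Drum-2 feed = drum-1 liquid: z₂ = (0.3370, 0.6630).
Drum 2:
Binary case is linear: z₁(K₁−1)(1+ψ₂(K₂−1)) + z₂(K₂−1)(1+ψ₂(K₁−1)) = 0
⇒ ψ₂ = [z₁(K₁−1)+z₂(K₂−1)] / [−(K₁−1)(K₂−1)] = 0.5839/0.9424 = 0.620
  chloroform: x = 0.133, y = 0.462
  ethylbenzene: x = 0.867, y = 0.538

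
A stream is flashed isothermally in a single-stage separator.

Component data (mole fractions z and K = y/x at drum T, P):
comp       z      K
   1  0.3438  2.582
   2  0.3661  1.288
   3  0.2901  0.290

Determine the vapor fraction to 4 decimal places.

ψ = 0.6145

Rachford–Rice: g(ψ) = Σ zᵢ(Kᵢ−1)/(1+ψ(Kᵢ−1)) = 0.
Feasibility: ΣzᵢKᵢ = 1.4434, Σzᵢ/Kᵢ = 1.4177 — both > 1, two phases present.
Newton–Raphson from ψ = 0.63:
  ψ = 0.6300: g = -0.01102, g' = -0.7163 → ψ = 0.6146
  ψ = 0.6146: g = -0.00010, g' = -0.7035 → ψ = 0.6145
Converged at ψ = 0.6145.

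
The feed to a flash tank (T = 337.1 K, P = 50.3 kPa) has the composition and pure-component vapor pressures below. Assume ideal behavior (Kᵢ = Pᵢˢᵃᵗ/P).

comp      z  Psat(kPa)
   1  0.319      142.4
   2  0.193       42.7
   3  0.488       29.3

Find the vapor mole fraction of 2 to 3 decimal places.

Raoult's law: Kᵢ = Pᵢˢᵃᵗ/P = Pᵢˢᵃᵗ/50.3.
  K_1 = 142.4/50.3 = 2.83101, K_2 = 42.7/50.3 = 0.84891, K_3 = 29.3/50.3 = 0.58250
Material balance + equilibrium reduce to Σ zᵢ(Kᵢ−1)/(1+β(Kᵢ−1)) = 0.
g(0) = ΣzᵢKᵢ − 1 = 0.351 and g(1) = 1 − Σzᵢ/Kᵢ = -0.178, so a root lies in (0, 1).
Newton–Raphson from β = 0.5:
  β = 0.500: g = 0.0159, g' = -0.432 → β = 0.537
Converged at β = 0.537.
Compositions from xᵢ = zᵢ/(1+β(Kᵢ−1)), yᵢ = Kᵢxᵢ:
  1: x = 0.161, y = 0.455
  2: x = 0.210, y = 0.178
  3: x = 0.629, y = 0.366

y_2 = 0.178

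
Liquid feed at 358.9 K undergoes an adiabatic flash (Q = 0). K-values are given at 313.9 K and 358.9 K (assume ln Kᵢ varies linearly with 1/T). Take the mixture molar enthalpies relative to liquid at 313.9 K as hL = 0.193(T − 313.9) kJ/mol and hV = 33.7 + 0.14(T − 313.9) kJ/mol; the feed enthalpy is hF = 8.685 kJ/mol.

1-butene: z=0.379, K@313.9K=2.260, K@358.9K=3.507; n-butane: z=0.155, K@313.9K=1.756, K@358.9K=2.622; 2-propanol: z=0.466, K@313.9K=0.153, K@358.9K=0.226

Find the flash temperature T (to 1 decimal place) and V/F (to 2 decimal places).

Adiabatic flash: solve Rachford–Rice at each trial T, then check hF = ψ·hV(T) + (1−ψ)·hL(T).
  T = 313.9 K: K = (2.260, 1.756, 0.153), RR gives ψ = 0.209, H_out = 7.028 kJ/mol
  T = 358.9 K: K = (3.507, 2.622, 0.226), RR gives ψ = 0.479, H_out = 23.685 kJ/mol
  T = 336.4 K: K = (2.857, 2.175, 0.188), RR gives ψ = 0.373, H_out = 16.467 kJ/mol
  T = 325.1 K: K = (2.550, 1.960, 0.170), RR gives ψ = 0.302, H_out = 12.149 kJ/mol
  T = 319.5 K: K = (2.403, 1.857, 0.162), RR gives ψ = 0.259, H_out = 9.722 kJ/mol
  T = 316.7 K: K = (2.331, 1.806, 0.157), RR gives ψ = 0.235, H_out = 8.413 kJ/mol
  T = 318.1 K: K = (2.367, 1.832, 0.159), RR gives ψ = 0.247, H_out = 9.077 kJ/mol
Linear interpolation between T = 316.7 (H_out = 8.413) and T = 318.1 (H_out = 9.077) on hF = 8.685 gives T ≈ 317.3 K, at which ψ = 0.24.

T = 317.3 K, V/F = 0.24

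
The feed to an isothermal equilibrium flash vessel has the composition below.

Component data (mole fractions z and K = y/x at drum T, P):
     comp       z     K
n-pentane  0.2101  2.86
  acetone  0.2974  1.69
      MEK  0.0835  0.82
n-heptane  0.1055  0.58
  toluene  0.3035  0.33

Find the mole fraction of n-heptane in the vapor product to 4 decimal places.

Rachford–Rice: g(ψ) = Σ zᵢ(Kᵢ−1)/(1+ψ(Kᵢ−1)) = 0.
g(0) = ΣzᵢKᵢ − 1 = 0.3333 and g(1) = 1 − Σzᵢ/Kᵢ = -0.4529, so a root lies in (0, 1).
Newton iteration, ψ⁰ = 0.5:
  ψ = 0.5000: g = -0.02334, g' = -0.6146 → ψ = 0.4620
  ψ = 0.4620: g = -0.00011, g' = -0.6093 → ψ = 0.4618
Converged at ψ = 0.4618.
Compositions from xᵢ = zᵢ/(1+ψ(Kᵢ−1)), yᵢ = Kᵢxᵢ:
  n-pentane: x = 0.1130, y = 0.3232
  acetone: x = 0.2255, y = 0.3811
  MEK: x = 0.0911, y = 0.0747
  n-heptane: x = 0.1309, y = 0.0759
  toluene: x = 0.4395, y = 0.1450

y_n-heptane = 0.0759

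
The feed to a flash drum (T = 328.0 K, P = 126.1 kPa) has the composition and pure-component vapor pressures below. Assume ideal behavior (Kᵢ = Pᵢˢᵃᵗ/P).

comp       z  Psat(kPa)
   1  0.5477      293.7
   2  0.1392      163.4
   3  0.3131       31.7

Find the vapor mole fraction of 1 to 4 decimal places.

y_1 = 0.7013

Raoult's law: Kᵢ = Pᵢˢᵃᵗ/P = Pᵢˢᵃᵗ/126.1.
  K_1 = 293.7/126.1 = 2.329104, K_2 = 163.4/126.1 = 1.295797, K_3 = 31.7/126.1 = 0.251388
Let β = V/F and solve Σ zᵢ(Kᵢ−1)/(1+β(Kᵢ−1)) = 0.
g(0) = ΣzᵢKᵢ − 1 = 0.5347 and g(1) = 1 − Σzᵢ/Kᵢ = -0.5881, so a root lies in (0, 1).
Newton iteration, β⁰ = 0.5:
  β = 0.5000: g = 0.09859, g' = -0.8066 → β = 0.6222
  β = 0.6222: g = -0.00555, g' = -0.9134 → β = 0.6161
Converged at β = 0.6161.
Compositions from xᵢ = zᵢ/(1+β(Kᵢ−1)), yᵢ = Kᵢxᵢ:
  1: x = 0.3011, y = 0.7013
  2: x = 0.1177, y = 0.1526
  3: x = 0.5811, y = 0.1461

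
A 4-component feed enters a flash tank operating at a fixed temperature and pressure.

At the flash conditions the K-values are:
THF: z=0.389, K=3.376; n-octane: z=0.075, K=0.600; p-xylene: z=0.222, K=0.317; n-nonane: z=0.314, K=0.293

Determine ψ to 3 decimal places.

Newton–Raphson from ψ = 0.52:
  ψ = 0.520: g = -0.2106, g' = -1.100 → ψ = 0.329
  ψ = 0.329: g = -0.0001, g' = -1.147 → ψ = 0.328
Converged at ψ = 0.328.

ψ = 0.328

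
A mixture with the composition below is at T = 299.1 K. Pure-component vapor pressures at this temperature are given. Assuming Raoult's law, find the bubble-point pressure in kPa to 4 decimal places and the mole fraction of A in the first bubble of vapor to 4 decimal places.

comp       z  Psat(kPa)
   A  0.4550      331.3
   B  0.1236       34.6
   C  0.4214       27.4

At the bubble point ψ → 0, so ΣzᵢKᵢ = 1 with Kᵢ = Pᵢˢᵃᵗ/P ⇒ P = ΣzᵢPᵢˢᵃᵗ.
P = 0.4550·331.3 + 0.1236·34.6 + 0.4214·27.4 = 166.5644 kPa
yᵢ = zᵢPᵢˢᵃᵗ/P ⇒ y_A = 0.4550·331.3/166.5644 = 0.9050

Pbub = 166.5644 kPa, y_A = 0.9050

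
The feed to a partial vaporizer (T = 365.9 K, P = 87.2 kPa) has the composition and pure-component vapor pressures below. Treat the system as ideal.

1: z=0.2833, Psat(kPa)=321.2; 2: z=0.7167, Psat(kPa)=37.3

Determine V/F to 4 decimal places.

V/F = 0.2280

Raoult's law: Kᵢ = Pᵢˢᵃᵗ/P = Pᵢˢᵃᵗ/87.2.
  K_1 = 321.2/87.2 = 3.683486, K_2 = 37.3/87.2 = 0.427752
Newton iteration, V/F⁰ = 0.5:
  V/F = 0.5000: g = -0.24987, g' = -0.8326 → V/F = 0.1999
  V/F = 0.1999: g = 0.03173, g' = -1.1635 → V/F = 0.2271
  V/F = 0.2271: g = 0.00092, g' = -1.0975 → V/F = 0.2280
Converged at V/F = 0.2280.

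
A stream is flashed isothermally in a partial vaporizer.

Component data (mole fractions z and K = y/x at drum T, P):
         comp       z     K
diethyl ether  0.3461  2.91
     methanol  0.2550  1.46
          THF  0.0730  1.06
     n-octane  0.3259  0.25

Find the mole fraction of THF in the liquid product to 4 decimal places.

Rachford–Rice: g(ψ) = Σ zᵢ(Kᵢ−1)/(1+ψ(Kᵢ−1)) = 0.
g(0) = ΣzᵢKᵢ − 1 = 0.5383 and g(1) = 1 − Σzᵢ/Kᵢ = -0.6661, so a root lies in (0, 1).
Newton iteration, ψ⁰ = 0.4:
  ψ = 0.4000: g = 0.12892, g' = -0.8186 → ψ = 0.5575
  ψ = 0.5575: g = -0.00230, g' = -0.8720 → ψ = 0.5548
Converged at ψ = 0.5548.
Compositions from xᵢ = zᵢ/(1+ψ(Kᵢ−1)), yᵢ = Kᵢxᵢ:
  diethyl ether: x = 0.1680, y = 0.4890
  methanol: x = 0.2032, y = 0.2966
  THF: x = 0.0706, y = 0.0749
  n-octane: x = 0.5582, y = 0.1395

x_THF = 0.0706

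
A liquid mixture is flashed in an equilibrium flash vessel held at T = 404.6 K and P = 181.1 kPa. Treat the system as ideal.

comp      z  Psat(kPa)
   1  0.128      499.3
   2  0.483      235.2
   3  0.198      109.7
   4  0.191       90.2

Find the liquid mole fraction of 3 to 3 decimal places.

Raoult's law: Kᵢ = Pᵢˢᵃᵗ/P = Pᵢˢᵃᵗ/181.1.
  K_1 = 499.3/181.1 = 2.75704, K_2 = 235.2/181.1 = 1.29873, K_3 = 109.7/181.1 = 0.60574, K_4 = 90.2/181.1 = 0.49807
Rachford–Rice: g(V/F) = Σ zᵢ(Kᵢ−1)/(1+V/F(Kᵢ−1)) = 0.
Check two-phase: ΣzᵢKᵢ = 1.195 > 1 and Σzᵢ/Kᵢ = 1.129 > 1, so g(0) = 0.195 > 0 and g(1) = -0.129 < 0.
Newton iteration, V/F⁰ = 0.5:
  V/F = 0.500: g = 0.0200, g' = -0.278 → V/F = 0.572
Converged at V/F = 0.572.
Compositions from xᵢ = zᵢ/(1+V/F(Kᵢ−1)), yᵢ = Kᵢxᵢ:
  1: x = 0.064, y = 0.176
  2: x = 0.412, y = 0.536
  3: x = 0.256, y = 0.155
  4: x = 0.268, y = 0.133

x_3 = 0.256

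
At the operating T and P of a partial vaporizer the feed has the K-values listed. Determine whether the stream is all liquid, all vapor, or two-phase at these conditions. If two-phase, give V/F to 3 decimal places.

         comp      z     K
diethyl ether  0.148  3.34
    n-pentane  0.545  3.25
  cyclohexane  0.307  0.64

all vapor

ΣzᵢKᵢ = 2.462; Σzᵢ/Kᵢ = 0.692.
Since Σzᵢ/Kᵢ < 1 the mixture is above its dew point — single vapor phase.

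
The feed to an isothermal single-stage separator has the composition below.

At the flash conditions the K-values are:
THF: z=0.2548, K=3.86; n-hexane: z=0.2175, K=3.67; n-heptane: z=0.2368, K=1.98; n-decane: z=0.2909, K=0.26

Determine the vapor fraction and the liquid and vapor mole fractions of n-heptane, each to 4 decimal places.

ψ = 0.8067, x_n-heptane = 0.1322, y_n-heptane = 0.2619

Newton iteration, ψ⁰ = 0.66:
  ψ = 0.6600: g = 0.18275, g' = -1.1457 → ψ = 0.8195
  ψ = 0.8195: g = -0.01819, g' = -1.4374 → ψ = 0.8069
  ψ = 0.8069: g = -0.00025, g' = -1.3985 → ψ = 0.8067
Converged at ψ = 0.8067.
Compositions from xᵢ = zᵢ/(1+ψ(Kᵢ−1)), yᵢ = Kᵢxᵢ:
  THF: x = 0.0770, y = 0.2974
  n-hexane: x = 0.0690, y = 0.2531
  n-heptane: x = 0.1322, y = 0.2619
  n-decane: x = 0.7217, y = 0.1877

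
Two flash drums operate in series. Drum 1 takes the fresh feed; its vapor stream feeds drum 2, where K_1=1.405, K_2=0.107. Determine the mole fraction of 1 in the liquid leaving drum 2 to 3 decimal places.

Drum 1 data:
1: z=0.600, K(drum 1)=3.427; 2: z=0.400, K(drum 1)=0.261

x_1 (drum 2) = 0.688

Drum 1:
Let ψ₁ = V/F and solve Σ zᵢ(Kᵢ−1)/(1+ψ₁(Kᵢ−1)) = 0.
g(0) = ΣzᵢKᵢ − 1 = 1.161 and g(1) = 1 − Σzᵢ/Kᵢ = -0.708, so a root lies in (0, 1).
Iterate (Newton) starting at ψ₁ = 0.5:
  ψ₁ = 0.500: g = 0.1890, g' = -1.271 → ψ₁ = 0.649
  ψ₁ = 0.649: g = -0.0022, g' = -1.339 → ψ₁ = 0.647
Converged at ψ₁ = 0.647.
Drum-1 compositions:
  1: x = 0.233, y = 0.800
  2: x = 0.767, y = 0.200
Drum-2 feed = drum-1 vapor: z₂ = (0.7999, 0.2001).
Drum 2:
Let ψ₂ = V/F and solve Σ zᵢ(Kᵢ−1)/(1+ψ₂(Kᵢ−1)) = 0.
Check two-phase: ΣzᵢKᵢ = 1.145 > 1 and Σzᵢ/Kᵢ = 2.439 > 1, so g(0) = 0.145 > 0 and g(1) = -1.439 < 0.
Newton iteration, ψ₂⁰ = 0.53:
  ψ₂ = 0.530: g = -0.0725, g' = -0.664 → ψ₂ = 0.421
  ψ₂ = 0.421: g = -0.0094, g' = -0.505 → ψ₂ = 0.402
Converged at ψ₂ = 0.402.
  1: x = 0.688, y = 0.967
  2: x = 0.312, y = 0.033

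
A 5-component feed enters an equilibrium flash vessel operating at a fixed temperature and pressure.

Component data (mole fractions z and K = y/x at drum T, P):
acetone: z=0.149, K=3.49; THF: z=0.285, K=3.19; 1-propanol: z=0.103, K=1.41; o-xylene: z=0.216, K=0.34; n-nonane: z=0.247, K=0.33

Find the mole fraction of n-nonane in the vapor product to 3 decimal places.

y_n-nonane = 0.127

Newton iteration, ψ⁰ = 0.5:
  ψ = 0.500: g = 0.0366, g' = -0.967 → ψ = 0.538
Converged at ψ = 0.538.
Compositions from xᵢ = zᵢ/(1+ψ(Kᵢ−1)), yᵢ = Kᵢxᵢ:
  acetone: x = 0.064, y = 0.222
  THF: x = 0.131, y = 0.417
  1-propanol: x = 0.084, y = 0.119
  o-xylene: x = 0.335, y = 0.114
  n-nonane: x = 0.386, y = 0.127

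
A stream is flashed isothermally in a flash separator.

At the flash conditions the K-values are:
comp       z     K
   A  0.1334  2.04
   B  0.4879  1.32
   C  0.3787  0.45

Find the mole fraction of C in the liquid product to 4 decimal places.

Rachford–Rice: g(β) = Σ zᵢ(Kᵢ−1)/(1+β(Kᵢ−1)) = 0.
Check two-phase: ΣzᵢKᵢ = 1.0866 > 1 and Σzᵢ/Kᵢ = 1.2766 > 1, so g(0) = 0.0866 > 0 and g(1) = -0.2766 < 0.
Newton–Raphson from β = 0.5:
  β = 0.5000: g = -0.06142, g' = -0.3175 → β = 0.3066
  β = 0.3066: g = -0.00315, g' = -0.2901 → β = 0.2957
Converged at β = 0.2957.
Compositions from xᵢ = zᵢ/(1+β(Kᵢ−1)), yᵢ = Kᵢxᵢ:
  A: x = 0.1020, y = 0.2081
  B: x = 0.4457, y = 0.5884
  C: x = 0.4523, y = 0.2035

x_C = 0.4523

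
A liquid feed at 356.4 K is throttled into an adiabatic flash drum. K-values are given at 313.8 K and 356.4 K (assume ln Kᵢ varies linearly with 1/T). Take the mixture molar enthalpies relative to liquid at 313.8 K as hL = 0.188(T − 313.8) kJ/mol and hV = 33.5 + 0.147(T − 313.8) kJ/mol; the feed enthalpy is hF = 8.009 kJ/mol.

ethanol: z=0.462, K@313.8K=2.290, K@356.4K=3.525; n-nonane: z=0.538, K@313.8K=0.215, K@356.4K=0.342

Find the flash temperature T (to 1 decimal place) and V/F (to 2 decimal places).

Adiabatic flash: solve Rachford–Rice at each trial T, then check hF = ψ·hV(T) + (1−ψ)·hL(T).
  T = 313.8 K: K = (2.290, 0.215), RR gives ψ = 0.171, H_out = 5.745 kJ/mol
  T = 356.4 K: K = (3.525, 0.342), RR gives ψ = 0.489, H_out = 23.538 kJ/mol
  T = 335.1 K: K = (2.880, 0.275), RR gives ψ = 0.351, H_out = 15.466 kJ/mol
  T = 324.5 K: K = (2.579, 0.244), RR gives ψ = 0.271, H_out = 10.963 kJ/mol
  T = 319.1 K: K = (2.431, 0.229), RR gives ψ = 0.224, H_out = 8.439 kJ/mol
  T = 316.5 K: K = (2.362, 0.222), RR gives ψ = 0.199, H_out = 7.148 kJ/mol
  T = 317.8 K: K = (2.396, 0.226), RR gives ψ = 0.211, H_out = 7.801 kJ/mol
Linear interpolation between T = 317.8 (H_out = 7.801) and T = 319.1 (H_out = 8.439) on hF = 8.009 gives T ≈ 318.2 K, at which ψ = 0.22.

T = 318.2 K, V/F = 0.22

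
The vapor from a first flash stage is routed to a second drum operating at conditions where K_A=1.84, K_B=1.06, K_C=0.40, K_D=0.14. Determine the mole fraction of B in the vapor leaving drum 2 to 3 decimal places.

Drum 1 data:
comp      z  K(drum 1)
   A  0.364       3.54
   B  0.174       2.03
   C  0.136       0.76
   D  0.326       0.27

y_B (drum 2) = 0.223

Drum 1:
Rachford–Rice: g(ψ₁) = Σ zᵢ(Kᵢ−1)/(1+ψ₁(Kᵢ−1)) = 0.
Feasibility: ΣzᵢKᵢ = 1.833, Σzᵢ/Kᵢ = 1.575 — both > 1, two phases present.
Iterate (Newton) starting at ψ₁ = 0.67:
  ψ₁ = 0.670: g = -0.0565, g' = -1.063 → ψ₁ = 0.617
  ψ₁ = 0.617: g = -0.0015, g' = -1.011 → ψ₁ = 0.615
Converged at ψ₁ = 0.615.
Drum-1 compositions:
  A: x = 0.142, y = 0.503
  B: x = 0.106, y = 0.216
  C: x = 0.160, y = 0.121
  D: x = 0.592, y = 0.160
Drum-2 feed = drum-1 vapor: z₂ = (0.5027, 0.2162, 0.1213, 0.1598).
Drum 2:
Newton–Raphson from ψ₂ = 0.39:
  ψ₂ = 0.390: g = 0.0290, g' = -0.544 → ψ₂ = 0.443
  ψ₂ = 0.443: g = -0.0009, g' = -0.579 → ψ₂ = 0.442
Converged at ψ₂ = 0.442.
  A: x = 0.367, y = 0.675
  B: x = 0.211, y = 0.223
  C: x = 0.165, y = 0.066
  D: x = 0.258, y = 0.036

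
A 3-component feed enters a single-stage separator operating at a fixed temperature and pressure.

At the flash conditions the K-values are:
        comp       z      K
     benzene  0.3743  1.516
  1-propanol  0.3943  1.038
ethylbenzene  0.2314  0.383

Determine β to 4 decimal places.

β = 0.3326

Let β = V/F and solve Σ zᵢ(Kᵢ−1)/(1+β(Kᵢ−1)) = 0.
Feasibility: ΣzᵢKᵢ = 1.0653, Σzᵢ/Kᵢ = 1.2309 — both > 1, two phases present.
Iterate (Newton) starting at β = 0.67:
  β = 0.6700: g = -0.08526, g' = -0.3116 → β = 0.3964
  β = 0.3964: g = -0.01389, g' = -0.2236 → β = 0.3343
  β = 0.3343: g = -0.00035, g' = -0.2129 → β = 0.3326
Converged at β = 0.3326.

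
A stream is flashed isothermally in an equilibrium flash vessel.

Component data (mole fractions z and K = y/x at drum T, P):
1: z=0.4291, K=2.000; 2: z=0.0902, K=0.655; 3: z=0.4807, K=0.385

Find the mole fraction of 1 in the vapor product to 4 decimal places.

Material balance + equilibrium reduce to Σ zᵢ(Kᵢ−1)/(1+β(Kᵢ−1)) = 0.
Feasibility: ΣzᵢKᵢ = 1.1024, Σzᵢ/Kᵢ = 1.6008 — both > 1, two phases present.
Iterate (Newton) starting at β = 0.5:
  β = 0.5000: g = -0.17844, g' = -0.5855 → β = 0.1952
  β = 0.1952: g = -0.01033, g' = -0.5475 → β = 0.1764
Converged at β = 0.1764.
Compositions from xᵢ = zᵢ/(1+β(Kᵢ−1)), yᵢ = Kᵢxᵢ:
  1: x = 0.3647, y = 0.7295
  2: x = 0.0960, y = 0.0629
  3: x = 0.5392, y = 0.2076

y_1 = 0.7295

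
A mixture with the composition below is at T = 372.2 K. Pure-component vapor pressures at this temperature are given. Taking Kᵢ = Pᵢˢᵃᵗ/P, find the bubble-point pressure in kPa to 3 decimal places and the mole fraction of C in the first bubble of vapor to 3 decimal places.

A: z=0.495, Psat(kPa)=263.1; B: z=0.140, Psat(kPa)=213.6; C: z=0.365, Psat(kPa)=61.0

Pbub = 182.404 kPa, y_C = 0.122

At the bubble point ψ → 0, so ΣzᵢKᵢ = 1 with Kᵢ = Pᵢˢᵃᵗ/P ⇒ P = ΣzᵢPᵢˢᵃᵗ.
P = 0.495·263.1 + 0.140·213.6 + 0.365·61.0 = 182.404 kPa
yᵢ = zᵢPᵢˢᵃᵗ/P ⇒ y_C = 0.365·61.0/182.404 = 0.122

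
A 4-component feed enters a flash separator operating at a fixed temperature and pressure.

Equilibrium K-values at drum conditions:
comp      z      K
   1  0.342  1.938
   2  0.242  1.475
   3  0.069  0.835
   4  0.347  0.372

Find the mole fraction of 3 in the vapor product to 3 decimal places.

Newton iteration, ψ⁰ = 0.5:
  ψ = 0.500: g = -0.0188, g' = -0.468 → ψ = 0.460
  ψ = 0.460: g = -0.0002, g' = -0.456 → ψ = 0.459
Converged at ψ = 0.459.
Compositions from xᵢ = zᵢ/(1+ψ(Kᵢ−1)), yᵢ = Kᵢxᵢ:
  1: x = 0.239, y = 0.463
  2: x = 0.199, y = 0.293
  3: x = 0.075, y = 0.062
  4: x = 0.488, y = 0.181

y_3 = 0.062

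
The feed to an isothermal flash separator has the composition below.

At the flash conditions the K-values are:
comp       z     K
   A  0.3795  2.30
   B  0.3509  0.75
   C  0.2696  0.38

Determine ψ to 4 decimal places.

ψ = 0.4099

Rachford–Rice: g(ψ) = Σ zᵢ(Kᵢ−1)/(1+ψ(Kᵢ−1)) = 0.
Check two-phase: ΣzᵢKᵢ = 1.2385 > 1 and Σzᵢ/Kᵢ = 1.3423 > 1, so g(0) = 0.2385 > 0 and g(1) = -0.3423 < 0.
Newton iteration, ψ⁰ = 0.5:
  ψ = 0.5000: g = -0.04351, g' = -0.4819 → ψ = 0.4097
  ψ = 0.4097: g = 0.00009, g' = -0.4865 → ψ = 0.4099
Converged at ψ = 0.4099.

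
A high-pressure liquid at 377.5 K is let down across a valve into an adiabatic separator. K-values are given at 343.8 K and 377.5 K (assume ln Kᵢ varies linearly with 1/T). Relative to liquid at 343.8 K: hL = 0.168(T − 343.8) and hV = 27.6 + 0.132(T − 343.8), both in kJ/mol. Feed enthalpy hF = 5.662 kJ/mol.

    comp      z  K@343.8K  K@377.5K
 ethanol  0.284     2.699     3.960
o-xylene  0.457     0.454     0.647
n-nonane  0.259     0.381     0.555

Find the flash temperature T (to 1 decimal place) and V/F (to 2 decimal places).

T = 351.0 K, V/F = 0.16

Adiabatic flash: solve Rachford–Rice at each trial T, then check hF = ψ·hV(T) + (1−ψ)·hL(T).
  T = 343.8 K: K = (2.699, 0.454, 0.381), RR gives ψ = 0.075, H_out = 2.060 kJ/mol
  T = 377.5 K: K = (3.960, 0.647, 0.555), RR gives ψ = 0.491, H_out = 18.619 kJ/mol
  T = 360.6 K: K = (3.297, 0.546, 0.464), RR gives ψ = 0.275, H_out = 10.242 kJ/mol
  T = 352.2 K: K = (2.990, 0.499, 0.421), RR gives ψ = 0.177, H_out = 6.235 kJ/mol
  T = 348.0 K: K = (2.843, 0.476, 0.401), RR gives ψ = 0.127, H_out = 4.183 kJ/mol
  T = 350.1 K: K = (2.916, 0.488, 0.411), RR gives ψ = 0.152, H_out = 5.216 kJ/mol
Linear interpolation between T = 350.1 (H_out = 5.216) and T = 352.2 (H_out = 6.235) on hF = 5.662 gives T ≈ 351.0 K, at which ψ = 0.16.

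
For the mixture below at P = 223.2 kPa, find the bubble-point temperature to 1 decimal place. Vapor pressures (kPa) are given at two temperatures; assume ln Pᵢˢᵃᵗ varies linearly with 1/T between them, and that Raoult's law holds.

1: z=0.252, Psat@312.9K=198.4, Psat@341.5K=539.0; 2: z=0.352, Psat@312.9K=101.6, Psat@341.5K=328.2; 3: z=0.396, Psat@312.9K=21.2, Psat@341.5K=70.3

T = 335.2 K

Bubble-point temperature: ΣzᵢPᵢˢᵃᵗ(T) = P. Interpolate ln Pᵢˢᵃᵗ = aᵢ + bᵢ/T.
  T = 312.9 K: ΣzᵢPᵢˢᵃᵗ = 94.16 kPa
  T = 341.5 K: ΣzᵢPᵢˢᵃᵗ = 279.19 kPa
  T = 327.2 K: ΣzᵢPᵢˢᵃᵗ = 165.87 kPa
  T = 334.4 K: ΣzᵢPᵢˢᵃᵗ = 216.74 kPa
  T = 337.9 K: ΣzᵢPᵢˢᵃᵗ = 245.87 kPa
  T = 336.1 K: ΣzᵢPᵢˢᵃᵗ = 230.50 kPa
Interpolating between 334.4 K and 336.1 K gives T ≈ 335.2 K.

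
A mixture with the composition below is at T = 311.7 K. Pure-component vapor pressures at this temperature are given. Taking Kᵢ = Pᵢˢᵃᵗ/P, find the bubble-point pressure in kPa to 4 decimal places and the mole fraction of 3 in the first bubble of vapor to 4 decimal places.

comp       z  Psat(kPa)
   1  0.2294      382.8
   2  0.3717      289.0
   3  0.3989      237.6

At the bubble point ψ → 0, so ΣzᵢKᵢ = 1 with Kᵢ = Pᵢˢᵃᵗ/P ⇒ P = ΣzᵢPᵢˢᵃᵗ.
P = 0.2294·382.8 + 0.3717·289.0 + 0.3989·237.6 = 290.0143 kPa
yᵢ = zᵢPᵢˢᵃᵗ/P ⇒ y_3 = 0.3989·237.6/290.0143 = 0.3268

Pbub = 290.0143 kPa, y_3 = 0.3268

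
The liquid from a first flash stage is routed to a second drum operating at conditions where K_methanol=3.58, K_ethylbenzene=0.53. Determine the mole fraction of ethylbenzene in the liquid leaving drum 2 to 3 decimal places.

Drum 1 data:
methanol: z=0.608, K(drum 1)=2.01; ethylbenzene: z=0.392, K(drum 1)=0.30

Drum 1:
Rachford–Rice: g(ψ₁) = Σ zᵢ(Kᵢ−1)/(1+ψ₁(Kᵢ−1)) = 0.
Feasibility: ΣzᵢKᵢ = 1.340, Σzᵢ/Kᵢ = 1.609 — both > 1, two phases present.
Binary case is linear: z₁(K₁−1)(1+ψ₁(K₂−1)) + z₂(K₂−1)(1+ψ₁(K₁−1)) = 0
⇒ ψ₁ = [z₁(K₁−1)+z₂(K₂−1)] / [−(K₁−1)(K₂−1)] = 0.3397/0.7070 = 0.480
Drum-1 compositions:
  methanol: x = 0.409, y = 0.823
  ethylbenzene: x = 0.591, y = 0.177
Drum-2 feed = drum-1 liquid: z₂ = (0.4094, 0.5906).
Drum 2:
Material balance + equilibrium reduce to Σ zᵢ(Kᵢ−1)/(1+ψ₂(Kᵢ−1)) = 0.
Check two-phase: ΣzᵢKᵢ = 1.779 > 1 and Σzᵢ/Kᵢ = 1.229 > 1, so g(0) = 0.779 > 0 and g(1) = -0.229 < 0.
Binary case is linear: z₁(K₁−1)(1+ψ₂(K₂−1)) + z₂(K₂−1)(1+ψ₂(K₁−1)) = 0
⇒ ψ₂ = [z₁(K₁−1)+z₂(K₂−1)] / [−(K₁−1)(K₂−1)] = 0.7785/1.2126 = 0.642
  methanol: x = 0.154, y = 0.552
  ethylbenzene: x = 0.846, y = 0.448

x_ethylbenzene (drum 2) = 0.846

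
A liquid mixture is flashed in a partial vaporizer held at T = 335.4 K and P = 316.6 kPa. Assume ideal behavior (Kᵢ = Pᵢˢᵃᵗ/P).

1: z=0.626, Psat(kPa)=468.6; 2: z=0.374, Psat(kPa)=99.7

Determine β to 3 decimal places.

β = 0.135

Raoult's law: Kᵢ = Pᵢˢᵃᵗ/P = Pᵢˢᵃᵗ/316.6.
  K_1 = 468.6/316.6 = 1.48010, K_2 = 99.7/316.6 = 0.31491
Let β = V/F and solve Σ zᵢ(Kᵢ−1)/(1+β(Kᵢ−1)) = 0.
Feasibility: ΣzᵢKᵢ = 1.044, Σzᵢ/Kᵢ = 1.611 — both > 1, two phases present.
Binary case is linear: z₁(K₁−1)(1+β(K₂−1)) + z₂(K₂−1)(1+β(K₁−1)) = 0
⇒ β = [z₁(K₁−1)+z₂(K₂−1)] / [−(K₁−1)(K₂−1)] = 0.0443/0.3289 = 0.135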